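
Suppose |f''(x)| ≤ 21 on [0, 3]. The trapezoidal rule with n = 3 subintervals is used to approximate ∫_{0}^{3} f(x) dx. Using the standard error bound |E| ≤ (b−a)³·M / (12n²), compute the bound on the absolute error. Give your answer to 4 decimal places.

5.2500

|E| ≤ (3)³·21 / (12·3²) = 567/108 = 5.2500.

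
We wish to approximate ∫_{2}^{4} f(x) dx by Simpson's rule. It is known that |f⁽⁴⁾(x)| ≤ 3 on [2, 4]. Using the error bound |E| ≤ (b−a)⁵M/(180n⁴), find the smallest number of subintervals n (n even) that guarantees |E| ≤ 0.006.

4

Need 96/(180n⁴) ≤ 0.006.
n⁴ ≥ 96/(180·0.006) = 88.8889 ⇒ n ≥ 3.0705, so the smallest even n is 4. (n must be even for Simpson's rule.)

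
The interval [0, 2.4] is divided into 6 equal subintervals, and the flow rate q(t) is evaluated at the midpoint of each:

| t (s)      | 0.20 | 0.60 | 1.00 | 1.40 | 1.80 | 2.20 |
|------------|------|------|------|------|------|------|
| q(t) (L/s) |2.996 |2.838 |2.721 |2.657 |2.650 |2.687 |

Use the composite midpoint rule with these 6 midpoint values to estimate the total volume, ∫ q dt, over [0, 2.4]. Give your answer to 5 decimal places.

h = 0.4, n = 6.
h·[y(m₁) + y(m₂) + y(m₃) + y(m₄) + y(m₅) + y(m₆)] = 0.4·(16.549) = 6.61960.

6.61960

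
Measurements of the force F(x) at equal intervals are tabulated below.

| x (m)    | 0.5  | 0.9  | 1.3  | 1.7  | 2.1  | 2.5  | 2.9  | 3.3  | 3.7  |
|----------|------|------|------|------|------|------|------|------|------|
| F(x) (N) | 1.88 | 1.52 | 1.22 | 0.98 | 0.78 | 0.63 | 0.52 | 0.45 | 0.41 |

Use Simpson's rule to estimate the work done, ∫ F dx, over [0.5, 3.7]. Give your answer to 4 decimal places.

2.8867

h = 0.4, n = 8.
(h/3)·[y₀ + 4y₁ + 2y₂ + 4y₃ + 2y₄ + 4y₅ + 2y₆ + 4y₇ + y₈] = 0.133333·(21.65) = 2.8867.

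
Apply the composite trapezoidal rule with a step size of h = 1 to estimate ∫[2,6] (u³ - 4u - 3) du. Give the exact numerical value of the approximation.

h = (6 − 2)/4 = 1.
Nodes u₀,…,u₄ = 2, 3, 4, 5, 6.
f(u) = u³ - 4u - 3: f₀=-3, f₁=12, f₂=45, f₃=102, f₄=189.
(h/2)·[f₀ + 2f₁ + 2f₂ + 2f₃ + f₄] = 0.5·(504) = 252.

252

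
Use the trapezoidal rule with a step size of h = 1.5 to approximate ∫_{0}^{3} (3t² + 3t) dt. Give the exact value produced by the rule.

h = (3 − 0)/2 = 1.5.
Nodes t₀,…,t₂ = 0, 1.5, 3.
f(t) = 3t² + 3t: f₀=0, f₁=11.25, f₂=36.
(h/2)·[f₀ + 2f₁ + f₂] = 0.75·(58.5) = 43.875.

43.875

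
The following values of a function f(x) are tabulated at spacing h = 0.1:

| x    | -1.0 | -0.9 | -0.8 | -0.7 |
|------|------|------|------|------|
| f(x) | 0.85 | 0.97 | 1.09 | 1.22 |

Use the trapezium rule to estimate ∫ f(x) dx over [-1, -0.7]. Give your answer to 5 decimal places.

0.30950

h = 0.1, n = 3.
(h/2)·[y₀ + 2y₁ + 2y₂ + y₃] = 0.05·(6.19) = 0.30950.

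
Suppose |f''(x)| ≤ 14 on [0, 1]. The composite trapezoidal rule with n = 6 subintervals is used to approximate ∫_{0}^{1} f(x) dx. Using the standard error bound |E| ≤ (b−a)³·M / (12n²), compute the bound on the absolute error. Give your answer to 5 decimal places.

0.03241

|E| ≤ (1)³·14 / (12·6²) = 14/432 = 0.03241.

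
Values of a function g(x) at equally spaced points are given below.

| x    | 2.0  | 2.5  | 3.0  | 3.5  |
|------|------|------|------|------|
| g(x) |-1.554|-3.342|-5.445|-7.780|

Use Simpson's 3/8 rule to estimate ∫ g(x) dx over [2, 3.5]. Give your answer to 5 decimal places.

h = 0.5, n = 3.
(3h/8)·[y₀ + 3y₁ + 3y₂ + y₃] = 0.1875·(-35.695) = -6.69281.

-6.69281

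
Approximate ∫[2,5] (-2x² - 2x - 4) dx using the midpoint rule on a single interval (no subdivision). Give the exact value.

M = (b−a)·f(3.5) = 3·(-35.5) = -106.5.

-106.5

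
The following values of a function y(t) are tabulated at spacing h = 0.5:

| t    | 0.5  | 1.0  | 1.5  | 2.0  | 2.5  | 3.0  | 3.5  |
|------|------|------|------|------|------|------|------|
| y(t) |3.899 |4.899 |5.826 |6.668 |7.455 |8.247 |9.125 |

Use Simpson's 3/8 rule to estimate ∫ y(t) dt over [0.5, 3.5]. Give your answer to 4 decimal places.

h = 0.5, n = 6.
(3h/8)·[y₀ + 3y₁ + 3y₂ + 2y₃ + 3y₄ + 3y₅ + y₆] = 0.1875·(105.641) = 19.8077.

19.8077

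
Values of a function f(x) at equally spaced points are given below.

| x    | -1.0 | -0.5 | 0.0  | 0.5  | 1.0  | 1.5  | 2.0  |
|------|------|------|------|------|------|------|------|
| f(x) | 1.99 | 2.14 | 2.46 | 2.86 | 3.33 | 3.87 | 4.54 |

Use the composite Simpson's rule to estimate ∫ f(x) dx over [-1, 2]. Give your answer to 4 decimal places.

8.9317

h = 0.5, n = 6.
(h/3)·[y₀ + 4y₁ + 2y₂ + 4y₃ + 2y₄ + 4y₅ + y₆] = 0.166667·(53.59) = 8.9317.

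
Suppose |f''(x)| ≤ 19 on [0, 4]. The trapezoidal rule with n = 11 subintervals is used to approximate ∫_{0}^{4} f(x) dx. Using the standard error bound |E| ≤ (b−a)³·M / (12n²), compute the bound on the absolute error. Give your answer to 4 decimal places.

0.8375

|E| ≤ (4)³·19 / (12·11²) = 1216/1452 = 0.8375.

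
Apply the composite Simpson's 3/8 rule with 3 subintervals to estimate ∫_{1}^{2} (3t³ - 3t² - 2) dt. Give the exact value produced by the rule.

2.25

h = (2 − 1)/3 = 0.333333.
Nodes t₀,…,t₃ = 1, 1.333333, 1.666667, 2.
f(t) = 3t³ - 3t² - 2: f₀=-2, f₁=-0.222222, f₂=3.555556, f₃=10.
(3h/8)·[f₀ + 3f₁ + 3f₂ + f₃] = 0.125·(18) = 2.25.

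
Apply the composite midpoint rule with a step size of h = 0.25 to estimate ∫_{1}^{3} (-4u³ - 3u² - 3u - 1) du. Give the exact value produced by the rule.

-119.71875

h = (3 − 1)/8 = 0.25.
Midpoints m₁,…,m₈ = 1.125, 1.375, 1.625, 1.875, 2.125, 2.375, 2.625, 2.875.
f(m₁)=-13.8671875, f(m₂)=-21.1953125, f(m₃)=-30.9609375, f(m₄)=-43.5390625, f(m₅)=-59.3046875, f(m₆)=-78.6328125, f(m₇)=-101.8984375, f(m₈)=-129.4765625.
h·[f(m₁) + f(m₂) + f(m₃) + f(m₄) + f(m₅) + f(m₆) + f(m₇) + f(m₈)] = 0.25·(-478.875) = -119.71875.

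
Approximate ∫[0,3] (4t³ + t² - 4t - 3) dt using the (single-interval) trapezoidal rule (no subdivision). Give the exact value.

148.5

T = (b−a)/2 · [f(0) + f(3)] = 1.5·[(-3) + 102] = 148.5.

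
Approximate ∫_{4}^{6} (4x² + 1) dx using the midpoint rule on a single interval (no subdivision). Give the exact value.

202

M = (b−a)·f(5) = 2·(101) = 202.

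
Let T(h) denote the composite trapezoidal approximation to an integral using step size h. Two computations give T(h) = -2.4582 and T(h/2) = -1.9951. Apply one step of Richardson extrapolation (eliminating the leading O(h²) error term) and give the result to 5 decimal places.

-1.84073

R = (4·T(h/2) − T(h)) / 3 = (4·(-1.9951) − (-2.4582))/3 = (-5.5222)/3 = -1.84073.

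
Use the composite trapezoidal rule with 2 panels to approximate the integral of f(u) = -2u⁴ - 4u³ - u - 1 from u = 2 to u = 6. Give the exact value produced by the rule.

h = (6 − 2)/2 = 2.
Nodes u₀,…,u₂ = 2, 4, 6.
f(u) = -2u⁴ - 4u³ - u - 1: f₀=-67, f₁=-773, f₂=-3463.
(h/2)·[f₀ + 2f₁ + f₂] = 1·(-5076) = -5076.

-5076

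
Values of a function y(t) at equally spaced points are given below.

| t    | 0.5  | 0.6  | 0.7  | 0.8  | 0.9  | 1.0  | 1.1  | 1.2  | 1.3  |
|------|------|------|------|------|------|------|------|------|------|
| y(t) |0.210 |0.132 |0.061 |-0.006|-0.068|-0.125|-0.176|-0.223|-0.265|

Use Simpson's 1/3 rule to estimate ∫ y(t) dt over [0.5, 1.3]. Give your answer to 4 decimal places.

-0.0436

h = 0.1, n = 8.
(h/3)·[y₀ + 4y₁ + 2y₂ + 4y₃ + 2y₄ + 4y₅ + 2y₆ + 4y₇ + y₈] = 0.033333·(-1.309) = -0.0436.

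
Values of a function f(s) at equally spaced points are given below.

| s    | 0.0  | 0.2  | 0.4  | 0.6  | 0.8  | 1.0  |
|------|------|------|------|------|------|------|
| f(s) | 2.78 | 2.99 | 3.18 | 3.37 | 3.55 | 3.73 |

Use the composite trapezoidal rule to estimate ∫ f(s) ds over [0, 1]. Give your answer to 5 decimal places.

h = 0.2, n = 5.
(h/2)·[y₀ + 2y₁ + 2y₂ + 2y₃ + 2y₄ + y₅] = 0.1·(32.69) = 3.26900.

3.26900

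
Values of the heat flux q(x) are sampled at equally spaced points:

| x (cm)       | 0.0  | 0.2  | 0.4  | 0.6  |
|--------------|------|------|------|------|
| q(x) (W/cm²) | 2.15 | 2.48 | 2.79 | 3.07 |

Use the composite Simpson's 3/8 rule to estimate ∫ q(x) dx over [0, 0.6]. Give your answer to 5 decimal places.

h = 0.2, n = 3.
(3h/8)·[y₀ + 3y₁ + 3y₂ + y₃] = 0.075·(21.03) = 1.57725.

1.57725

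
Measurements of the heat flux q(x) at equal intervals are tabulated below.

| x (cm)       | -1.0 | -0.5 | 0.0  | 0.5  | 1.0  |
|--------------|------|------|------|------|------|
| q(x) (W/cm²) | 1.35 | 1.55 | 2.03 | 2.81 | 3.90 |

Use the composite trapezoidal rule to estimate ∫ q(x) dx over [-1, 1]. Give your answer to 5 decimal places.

h = 0.5, n = 4.
(h/2)·[y₀ + 2y₁ + 2y₂ + 2y₃ + y₄] = 0.25·(18.03) = 4.50750.

4.50750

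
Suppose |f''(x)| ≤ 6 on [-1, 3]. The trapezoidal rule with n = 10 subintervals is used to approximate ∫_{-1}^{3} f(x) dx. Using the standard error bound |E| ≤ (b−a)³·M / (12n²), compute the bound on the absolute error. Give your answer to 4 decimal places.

0.3200

|E| ≤ (4)³·6 / (12·10²) = 384/1200 = 0.3200.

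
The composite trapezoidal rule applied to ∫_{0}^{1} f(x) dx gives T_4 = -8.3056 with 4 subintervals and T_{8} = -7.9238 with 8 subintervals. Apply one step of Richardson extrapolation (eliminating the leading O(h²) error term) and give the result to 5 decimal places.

-7.79653

R = (4·T_{8} − T_4) / 3 = (4·(-7.9238) − (-8.3056))/3 = (-23.3896)/3 = -7.79653.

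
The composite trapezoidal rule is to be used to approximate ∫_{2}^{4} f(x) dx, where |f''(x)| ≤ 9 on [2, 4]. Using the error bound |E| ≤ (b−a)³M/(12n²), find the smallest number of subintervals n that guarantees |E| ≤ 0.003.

Need 72/(12n²) ≤ 0.003.
n² ≥ 72/(12·0.003) = 2000 ⇒ n ≥ 44.7214, so the smallest n is 45.

45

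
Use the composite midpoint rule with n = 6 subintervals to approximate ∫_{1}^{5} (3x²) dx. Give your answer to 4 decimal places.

123.5556

h = (5 − 1)/6 = 0.666667.
Midpoints m₁,…,m₆ = 1.333333, 2, 2.666667, 3.333333, 4, 4.666667.
f(m₁)=5.333333, f(m₂)=12, f(m₃)=21.333333, f(m₄)=33.333333, f(m₅)=48, f(m₆)=65.333333.
h·[f(m₁) + f(m₂) + f(m₃) + f(m₄) + f(m₅) + f(m₆)] = 0.666667·(185.333333) = 123.5556.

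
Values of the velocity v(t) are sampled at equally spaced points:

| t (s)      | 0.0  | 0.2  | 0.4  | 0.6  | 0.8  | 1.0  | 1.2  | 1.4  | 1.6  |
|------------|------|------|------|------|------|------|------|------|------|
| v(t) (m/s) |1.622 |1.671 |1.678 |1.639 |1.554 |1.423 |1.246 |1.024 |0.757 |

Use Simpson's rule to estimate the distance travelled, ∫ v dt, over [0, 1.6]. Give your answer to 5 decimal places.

2.29087

h = 0.2, n = 8.
(h/3)·[y₀ + 4y₁ + 2y₂ + 4y₃ + 2y₄ + 4y₅ + 2y₆ + 4y₇ + y₈] = 0.066667·(34.363) = 2.29087.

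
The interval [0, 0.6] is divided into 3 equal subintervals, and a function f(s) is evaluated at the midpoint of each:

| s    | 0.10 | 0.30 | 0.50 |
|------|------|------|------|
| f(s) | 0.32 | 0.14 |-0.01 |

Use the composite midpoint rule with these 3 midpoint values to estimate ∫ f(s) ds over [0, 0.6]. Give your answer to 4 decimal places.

0.0900

h = 0.2, n = 3.
h·[y(m₁) + y(m₂) + y(m₃)] = 0.2·(0.45) = 0.0900.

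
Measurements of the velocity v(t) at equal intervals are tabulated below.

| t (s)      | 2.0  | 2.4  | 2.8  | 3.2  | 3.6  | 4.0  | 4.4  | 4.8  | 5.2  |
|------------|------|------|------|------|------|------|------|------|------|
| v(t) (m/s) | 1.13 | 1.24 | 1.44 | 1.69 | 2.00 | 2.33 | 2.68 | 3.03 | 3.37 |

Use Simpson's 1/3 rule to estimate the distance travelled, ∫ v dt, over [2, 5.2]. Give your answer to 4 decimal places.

6.6533

h = 0.4, n = 8.
(h/3)·[y₀ + 4y₁ + 2y₂ + 4y₃ + 2y₄ + 4y₅ + 2y₆ + 4y₇ + y₈] = 0.133333·(49.90) = 6.6533.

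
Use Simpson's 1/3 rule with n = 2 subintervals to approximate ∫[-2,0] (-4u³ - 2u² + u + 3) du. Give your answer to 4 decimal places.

h = (0 − (-2))/2 = 1.
Nodes u₀,…,u₂ = -2, -1, 0.
f(u) = -4u³ - 2u² + u + 3: f₀=25, f₁=4, f₂=3.
(h/3)·[f₀ + 4f₁ + f₂] = 0.333333·(44) = 14.6667.

14.6667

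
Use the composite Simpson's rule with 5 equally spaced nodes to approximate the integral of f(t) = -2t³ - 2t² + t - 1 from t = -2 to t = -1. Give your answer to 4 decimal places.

h = (-1 − (-2))/4 = 0.25.
Nodes t₀,…,t₄ = -2, -1.75, -1.5, -1.25, -1.
f(t) = -2t³ - 2t² + t - 1: f₀=5, f₁=1.84375, f₂=-0.25, f₃=-1.46875, f₄=-2.
(h/3)·[f₀ + 4f₁ + 2f₂ + 4f₃ + f₄] = 0.083333·(4) = 0.3333.

0.3333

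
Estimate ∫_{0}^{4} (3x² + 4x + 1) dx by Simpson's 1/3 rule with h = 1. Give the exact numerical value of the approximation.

100

h = (4 − 0)/4 = 1.
Nodes x₀,…,x₄ = 0, 1, 2, 3, 4.
f(x) = 3x² + 4x + 1: f₀=1, f₁=8, f₂=21, f₃=40, f₄=65.
(h/3)·[f₀ + 4f₁ + 2f₂ + 4f₃ + f₄] = 0.333333·(300) = 100.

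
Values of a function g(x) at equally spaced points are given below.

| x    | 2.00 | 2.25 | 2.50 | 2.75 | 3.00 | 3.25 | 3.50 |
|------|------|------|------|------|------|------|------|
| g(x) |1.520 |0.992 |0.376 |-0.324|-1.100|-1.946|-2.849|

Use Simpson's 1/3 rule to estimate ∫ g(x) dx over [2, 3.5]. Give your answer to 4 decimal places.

h = 0.25, n = 6.
(h/3)·[y₀ + 4y₁ + 2y₂ + 4y₃ + 2y₄ + 4y₅ + y₆] = 0.083333·(-7.889) = -0.6574.

-0.6574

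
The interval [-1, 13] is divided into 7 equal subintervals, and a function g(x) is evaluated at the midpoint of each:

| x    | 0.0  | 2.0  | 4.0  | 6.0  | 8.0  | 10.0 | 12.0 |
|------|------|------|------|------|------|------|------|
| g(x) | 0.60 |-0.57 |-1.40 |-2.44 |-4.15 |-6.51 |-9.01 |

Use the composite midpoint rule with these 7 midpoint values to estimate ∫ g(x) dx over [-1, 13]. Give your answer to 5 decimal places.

h = 2, n = 7.
h·[y(m₁) + y(m₂) + y(m₃) + y(m₄) + y(m₅) + y(m₆) + y(m₇)] = 2·(-23.48) = -46.96000.

-46.96000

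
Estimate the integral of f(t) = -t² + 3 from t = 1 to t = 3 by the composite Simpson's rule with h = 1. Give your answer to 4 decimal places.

h = (3 − 1)/2 = 1.
Nodes t₀,…,t₂ = 1, 2, 3.
f(t) = -t² + 3: f₀=2, f₁=-1, f₂=-6.
(h/3)·[f₀ + 4f₁ + f₂] = 0.333333·(-8) = -2.6667.

-2.6667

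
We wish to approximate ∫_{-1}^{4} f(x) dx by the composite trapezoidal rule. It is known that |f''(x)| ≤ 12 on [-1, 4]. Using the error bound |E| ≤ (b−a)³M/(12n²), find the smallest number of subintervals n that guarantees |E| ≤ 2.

8

Need 1500/(12n²) ≤ 2.
n² ≥ 1500/(12·2) = 62.5 ⇒ n ≥ 7.9057, so the smallest n is 8.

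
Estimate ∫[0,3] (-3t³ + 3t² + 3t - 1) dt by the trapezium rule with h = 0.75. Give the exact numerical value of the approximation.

h = (3 − 0)/4 = 0.75.
Nodes t₀,…,t₄ = 0, 0.75, 1.5, 2.25, 3.
f(t) = -3t³ + 3t² + 3t - 1: f₀=-1, f₁=1.671875, f₂=0.125, f₃=-13.234375, f₄=-46.
(h/2)·[f₀ + 2f₁ + 2f₂ + 2f₃ + f₄] = 0.375·(-69.875) = -26.203125.

-26.203125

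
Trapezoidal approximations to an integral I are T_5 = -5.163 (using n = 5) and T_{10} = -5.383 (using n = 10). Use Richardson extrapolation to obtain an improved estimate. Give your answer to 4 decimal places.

R = (4·T_{10} − T_5) / 3 = (4·(-5.383) − (-5.163))/3 = (-16.369)/3 = -5.4563.

-5.4563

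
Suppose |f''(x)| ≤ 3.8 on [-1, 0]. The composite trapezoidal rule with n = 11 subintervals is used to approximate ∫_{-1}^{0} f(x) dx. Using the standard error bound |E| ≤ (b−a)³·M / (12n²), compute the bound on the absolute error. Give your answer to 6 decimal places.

0.002617

|E| ≤ (1)³·3.8 / (12·11²) = 3.8/1452 = 0.002617.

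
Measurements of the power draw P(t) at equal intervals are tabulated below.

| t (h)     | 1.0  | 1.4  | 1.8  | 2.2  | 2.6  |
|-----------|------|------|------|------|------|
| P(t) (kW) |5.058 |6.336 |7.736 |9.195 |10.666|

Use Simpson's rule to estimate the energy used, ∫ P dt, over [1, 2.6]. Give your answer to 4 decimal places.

h = 0.4, n = 4.
(h/3)·[y₀ + 4y₁ + 2y₂ + 4y₃ + y₄] = 0.133333·(93.320) = 12.4427.

12.4427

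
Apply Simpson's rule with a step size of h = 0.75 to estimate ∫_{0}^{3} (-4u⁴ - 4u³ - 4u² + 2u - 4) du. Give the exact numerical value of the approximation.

-314.90625

h = (3 − 0)/4 = 0.75.
Nodes u₀,…,u₄ = 0, 0.75, 1.5, 2.25, 3.
f(u) = -4u⁴ - 4u³ - 4u² + 2u - 4: f₀=-4, f₁=-7.703125, f₂=-43.75, f₃=-167.828125, f₄=-466.
(h/3)·[f₀ + 4f₁ + 2f₂ + 4f₃ + f₄] = 0.25·(-1259.625) = -314.90625.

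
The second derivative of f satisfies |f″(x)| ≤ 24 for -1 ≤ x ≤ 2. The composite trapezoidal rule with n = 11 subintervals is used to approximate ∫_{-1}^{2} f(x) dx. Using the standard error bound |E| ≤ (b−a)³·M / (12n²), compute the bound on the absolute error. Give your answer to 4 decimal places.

0.4463

|E| ≤ (3)³·24 / (12·11²) = 648/1452 = 0.4463.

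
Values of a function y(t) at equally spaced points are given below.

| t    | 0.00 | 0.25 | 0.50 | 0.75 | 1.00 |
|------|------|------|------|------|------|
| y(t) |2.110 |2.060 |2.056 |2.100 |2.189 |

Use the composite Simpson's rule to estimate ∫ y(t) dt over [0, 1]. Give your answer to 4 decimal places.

h = 0.25, n = 4.
(h/3)·[y₀ + 4y₁ + 2y₂ + 4y₃ + y₄] = 0.083333·(25.051) = 2.0876.

2.0876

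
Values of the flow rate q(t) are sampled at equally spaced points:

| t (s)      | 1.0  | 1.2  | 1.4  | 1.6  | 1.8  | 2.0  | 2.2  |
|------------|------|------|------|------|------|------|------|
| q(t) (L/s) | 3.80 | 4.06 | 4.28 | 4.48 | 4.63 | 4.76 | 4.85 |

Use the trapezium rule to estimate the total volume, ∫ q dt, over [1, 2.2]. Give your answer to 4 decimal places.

h = 0.2, n = 6.
(h/2)·[y₀ + 2y₁ + 2y₂ + 2y₃ + 2y₄ + 2y₅ + y₆] = 0.1·(53.07) = 5.3070.

5.3070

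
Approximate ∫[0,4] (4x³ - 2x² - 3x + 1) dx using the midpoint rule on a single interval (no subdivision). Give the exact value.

M = (b−a)·f(2) = 4·(19) = 76.

76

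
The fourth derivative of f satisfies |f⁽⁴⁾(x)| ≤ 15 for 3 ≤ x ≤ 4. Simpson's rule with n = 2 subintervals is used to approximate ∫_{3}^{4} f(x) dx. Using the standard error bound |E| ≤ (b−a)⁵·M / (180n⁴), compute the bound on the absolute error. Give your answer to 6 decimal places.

|E| ≤ (1)⁵·15 / (180·2⁴) = 15/2880 = 0.005208.

0.005208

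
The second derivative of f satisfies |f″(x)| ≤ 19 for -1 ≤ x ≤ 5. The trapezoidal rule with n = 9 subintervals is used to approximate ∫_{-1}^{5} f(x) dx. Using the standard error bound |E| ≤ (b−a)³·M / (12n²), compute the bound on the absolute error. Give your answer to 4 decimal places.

|E| ≤ (6)³·19 / (12·9²) = 4104/972 = 4.2222.

4.2222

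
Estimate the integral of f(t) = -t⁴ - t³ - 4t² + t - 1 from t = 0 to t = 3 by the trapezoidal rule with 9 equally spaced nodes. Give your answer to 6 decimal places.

-105.211304

h = (3 − 0)/8 = 0.375.
Nodes t₀,…,t₈ = 0, 0.375, 0.75, 1.125, 1.5, 1.875, 2.25, 2.625, 3.
f(t) = -t⁴ - t³ - 4t² + t - 1: f₀=-1, f₁=-1.260009765625, f₂=-3.23828125, f₃=-7.963134765625, f₄=-16.9375, f₅=-32.138916015625, f₆=-56.01953125, f₇=-91.506103515625, f₈=-142.
(h/2)·[f₀ + 2f₁ + 2f₂ + 2f₃ + 2f₄ + 2f₅ + 2f₆ + 2f₇ + f₈] = 0.1875·(-561.126953125) = -105.211304.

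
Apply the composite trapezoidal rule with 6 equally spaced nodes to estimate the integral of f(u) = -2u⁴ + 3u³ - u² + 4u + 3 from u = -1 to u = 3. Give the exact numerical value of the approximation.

h = (3 − (-1))/5 = 0.8.
Nodes u₀,…,u₅ = -1, -0.2, 0.6, 1.4, 2.2, 3.
f(u) = -2u⁴ + 3u³ - u² + 4u + 3: f₀=-7, f₁=2.1328, f₂=5.4288, f₃=7.1888, f₄=-7.9472, f₅=-75.
(h/2)·[f₀ + 2f₁ + 2f₂ + 2f₃ + 2f₄ + f₅] = 0.4·(-68.3936) = -27.35744.

-27.35744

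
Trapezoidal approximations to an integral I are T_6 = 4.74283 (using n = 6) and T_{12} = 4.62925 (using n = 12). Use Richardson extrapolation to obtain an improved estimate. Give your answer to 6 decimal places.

R = (4·T_{12} − T_6) / 3 = (4·4.62925 − 4.74283)/3 = (13.77417)/3 = 4.591390.

4.591390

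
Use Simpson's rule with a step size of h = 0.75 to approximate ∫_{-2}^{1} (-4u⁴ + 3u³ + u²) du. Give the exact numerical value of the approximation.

-35.15625

h = (1 − (-2))/4 = 0.75.
Nodes u₀,…,u₄ = -2, -1.25, -0.5, 0.25, 1.
f(u) = -4u⁴ + 3u³ + u²: f₀=-84, f₁=-14.0625, f₂=-0.375, f₃=0.09375, f₄=0.
(h/3)·[f₀ + 4f₁ + 2f₂ + 4f₃ + f₄] = 0.25·(-140.625) = -35.15625.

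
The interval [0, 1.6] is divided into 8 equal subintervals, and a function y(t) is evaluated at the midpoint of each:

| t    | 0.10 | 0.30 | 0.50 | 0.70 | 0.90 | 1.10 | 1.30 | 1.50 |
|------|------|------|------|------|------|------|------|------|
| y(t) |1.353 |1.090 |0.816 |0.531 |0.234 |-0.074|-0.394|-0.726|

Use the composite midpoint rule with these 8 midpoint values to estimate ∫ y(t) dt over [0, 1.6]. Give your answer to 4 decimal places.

0.5660

h = 0.2, n = 8.
h·[y(m₁) + y(m₂) + y(m₃) + y(m₄) + y(m₅) + y(m₆) + y(m₇) + y(m₈)] = 0.2·(2.830) = 0.5660.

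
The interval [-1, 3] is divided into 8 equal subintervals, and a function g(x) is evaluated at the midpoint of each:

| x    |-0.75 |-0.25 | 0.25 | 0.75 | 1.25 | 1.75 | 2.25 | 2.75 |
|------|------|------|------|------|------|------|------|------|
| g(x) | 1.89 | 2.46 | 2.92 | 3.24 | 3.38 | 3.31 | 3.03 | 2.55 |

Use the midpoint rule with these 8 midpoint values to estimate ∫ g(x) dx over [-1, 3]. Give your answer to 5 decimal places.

11.39000

h = 0.5, n = 8.
h·[y(m₁) + y(m₂) + y(m₃) + y(m₄) + y(m₅) + y(m₆) + y(m₇) + y(m₈)] = 0.5·(22.78) = 11.39000.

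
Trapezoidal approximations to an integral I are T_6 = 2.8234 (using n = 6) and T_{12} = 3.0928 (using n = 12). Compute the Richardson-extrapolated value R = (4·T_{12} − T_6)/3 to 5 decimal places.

3.18260

R = (4·T_{12} − T_6) / 3 = (4·3.0928 − 2.8234)/3 = (9.5478)/3 = 3.18260.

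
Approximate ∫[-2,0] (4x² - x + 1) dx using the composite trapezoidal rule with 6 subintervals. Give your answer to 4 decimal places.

h = (0 − (-2))/6 = 0.333333.
Nodes x₀,…,x₆ = -2, -1.666667, -1.333333, -1, -0.666667, -0.333333, 0.
f(x) = 4x² - x + 1: f₀=19, f₁=13.777778, f₂=9.444444, f₃=6, f₄=3.444444, f₅=1.777778, f₆=1.
(h/2)·[f₀ + 2f₁ + 2f₂ + 2f₃ + 2f₄ + 2f₅ + f₆] = 0.166667·(88.888889) = 14.8148.

14.8148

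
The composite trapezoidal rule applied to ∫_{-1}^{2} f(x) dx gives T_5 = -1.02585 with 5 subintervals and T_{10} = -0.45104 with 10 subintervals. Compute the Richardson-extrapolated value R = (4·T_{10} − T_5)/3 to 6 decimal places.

-0.259437

R = (4·T_{10} − T_5) / 3 = (4·(-0.45104) − (-1.02585))/3 = (-0.77831)/3 = -0.259437.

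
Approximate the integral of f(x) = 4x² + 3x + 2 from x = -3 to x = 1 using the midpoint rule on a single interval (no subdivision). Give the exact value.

M = (b−a)·f(-1) = 4·(3) = 12.

12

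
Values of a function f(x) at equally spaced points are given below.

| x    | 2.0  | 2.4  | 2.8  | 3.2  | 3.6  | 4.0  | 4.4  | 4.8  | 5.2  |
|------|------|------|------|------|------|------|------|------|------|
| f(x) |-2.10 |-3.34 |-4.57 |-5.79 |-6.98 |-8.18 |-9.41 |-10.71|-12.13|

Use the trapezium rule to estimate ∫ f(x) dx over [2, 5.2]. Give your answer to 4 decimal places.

h = 0.4, n = 8.
(h/2)·[y₀ + 2y₁ + 2y₂ + 2y₃ + 2y₄ + 2y₅ + 2y₆ + 2y₇ + y₈] = 0.2·(-112.19) = -22.4380.

-22.4380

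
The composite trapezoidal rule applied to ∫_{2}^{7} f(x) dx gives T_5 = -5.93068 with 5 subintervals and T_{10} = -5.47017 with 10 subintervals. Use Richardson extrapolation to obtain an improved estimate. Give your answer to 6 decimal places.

R = (4·T_{10} − T_5) / 3 = (4·(-5.47017) − (-5.93068))/3 = (-15.95000)/3 = -5.316667.

-5.316667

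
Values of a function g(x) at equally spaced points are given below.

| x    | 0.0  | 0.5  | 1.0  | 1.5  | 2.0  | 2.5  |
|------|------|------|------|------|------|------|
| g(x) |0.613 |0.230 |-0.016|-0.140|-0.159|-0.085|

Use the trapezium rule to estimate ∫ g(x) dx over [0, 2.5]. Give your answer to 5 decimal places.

0.08950

h = 0.5, n = 5.
(h/2)·[y₀ + 2y₁ + 2y₂ + 2y₃ + 2y₄ + y₅] = 0.25·(0.358) = 0.08950.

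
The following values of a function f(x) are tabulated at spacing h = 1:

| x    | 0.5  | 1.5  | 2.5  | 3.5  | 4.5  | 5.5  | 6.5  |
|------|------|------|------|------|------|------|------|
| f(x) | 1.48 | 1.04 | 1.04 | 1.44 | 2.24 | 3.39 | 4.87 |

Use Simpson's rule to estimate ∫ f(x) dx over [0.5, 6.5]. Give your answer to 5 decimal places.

12.13000

h = 1, n = 6.
(h/3)·[y₀ + 4y₁ + 2y₂ + 4y₃ + 2y₄ + 4y₅ + y₆] = 0.333333·(36.39) = 12.13000.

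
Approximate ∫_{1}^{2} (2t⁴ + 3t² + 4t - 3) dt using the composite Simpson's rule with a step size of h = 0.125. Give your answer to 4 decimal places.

h = (2 − 1)/8 = 0.125.
Nodes t₀,…,t₈ = 1, 1.125, 1.25, 1.375, 1.5, 1.625, 1.75, 1.875, 2.
f(t) = 2t⁴ + 3t² + 4t - 3: f₀=6, f₁=8.50048828125, f₂=11.5703125, f₃=15.32080078125, f₄=19.875, f₅=25.36767578125, f₆=31.9453125, f₇=39.76611328125, f₈=49.
(h/3)·[f₀ + 4f₁ + 2f₂ + 4f₃ + 2f₄ + 4f₅ + 2f₆ + 4f₇ + f₈] = 0.041667·(537.6015625) = 22.4001.

22.4001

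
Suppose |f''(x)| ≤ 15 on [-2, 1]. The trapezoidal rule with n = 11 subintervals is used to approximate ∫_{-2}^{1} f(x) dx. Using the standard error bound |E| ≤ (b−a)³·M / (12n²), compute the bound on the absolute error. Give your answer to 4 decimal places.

|E| ≤ (3)³·15 / (12·11²) = 405/1452 = 0.2789.

0.2789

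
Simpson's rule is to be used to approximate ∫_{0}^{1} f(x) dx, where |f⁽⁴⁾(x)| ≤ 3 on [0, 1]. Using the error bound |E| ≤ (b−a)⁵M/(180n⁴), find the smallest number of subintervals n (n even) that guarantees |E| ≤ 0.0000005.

Need 3/(180n⁴) ≤ 0.0000005.
n⁴ ≥ 3/(180·0.0000005) = 33333.3 ⇒ n ≥ 13.5120, so the smallest even n is 14. (n must be even for Simpson's rule.)

14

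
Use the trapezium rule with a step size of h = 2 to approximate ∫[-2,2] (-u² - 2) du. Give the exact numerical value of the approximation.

-16

h = (2 − (-2))/2 = 2.
Nodes u₀,…,u₂ = -2, 0, 2.
f(u) = -u² - 2: f₀=-6, f₁=-2, f₂=-6.
(h/2)·[f₀ + 2f₁ + f₂] = 1·(-16) = -16.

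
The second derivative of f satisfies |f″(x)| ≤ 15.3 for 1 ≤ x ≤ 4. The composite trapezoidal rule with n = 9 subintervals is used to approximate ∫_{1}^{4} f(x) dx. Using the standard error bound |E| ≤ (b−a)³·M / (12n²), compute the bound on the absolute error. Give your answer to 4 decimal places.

|E| ≤ (3)³·15.3 / (12·9²) = 413.1/972 = 0.4250.

0.4250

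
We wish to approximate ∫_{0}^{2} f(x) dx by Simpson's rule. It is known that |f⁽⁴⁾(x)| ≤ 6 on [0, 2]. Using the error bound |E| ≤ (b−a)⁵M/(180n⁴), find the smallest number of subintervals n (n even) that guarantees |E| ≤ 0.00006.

Need 192/(180n⁴) ≤ 0.00006.
n⁴ ≥ 192/(180·0.00006) = 17777.8 ⇒ n ≥ 11.5470, so the smallest even n is 12. (n must be even for Simpson's rule.)

12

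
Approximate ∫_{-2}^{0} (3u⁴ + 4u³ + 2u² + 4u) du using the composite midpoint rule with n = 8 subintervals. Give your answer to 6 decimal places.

0.388184

h = (0 − (-2))/8 = 0.25.
Midpoints m₁,…,m₈ = -1.875, -1.625, -1.375, -1.125, -0.875, -0.625, -0.375, -0.125.
f(m₁)=10.242919921875, f(m₂)=2.535888671875, f(m₃)=-1.393798828125, f(m₄)=-2.858642578125, f(m₅)=-2.889892578125, f(m₆)=-2.237548828125, f(m₇)=-1.370361328125, f(m₈)=-0.475830078125.
h·[f(m₁) + f(m₂) + f(m₃) + f(m₄) + f(m₅) + f(m₆) + f(m₇) + f(m₈)] = 0.25·(1.552734375) = 0.388184.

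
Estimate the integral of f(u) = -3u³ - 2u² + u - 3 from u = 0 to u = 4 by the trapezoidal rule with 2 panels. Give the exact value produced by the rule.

h = (4 − 0)/2 = 2.
Nodes u₀,…,u₂ = 0, 2, 4.
f(u) = -3u³ - 2u² + u - 3: f₀=-3, f₁=-33, f₂=-223.
(h/2)·[f₀ + 2f₁ + f₂] = 1·(-292) = -292.

-292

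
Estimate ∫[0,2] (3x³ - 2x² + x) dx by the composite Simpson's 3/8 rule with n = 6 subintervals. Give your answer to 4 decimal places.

h = (2 − 0)/6 = 0.333333.
Nodes x₀,…,x₆ = 0, 0.333333, 0.666667, 1, 1.333333, 1.666667, 2.
f(x) = 3x³ - 2x² + x: f₀=0, f₁=0.222222, f₂=0.666667, f₃=2, f₄=4.888889, f₅=10, f₆=18.
(3h/8)·[f₀ + 3f₁ + 3f₂ + 2f₃ + 3f₄ + 3f₅ + f₆] = 0.125·(69.333333) = 8.6667.

8.6667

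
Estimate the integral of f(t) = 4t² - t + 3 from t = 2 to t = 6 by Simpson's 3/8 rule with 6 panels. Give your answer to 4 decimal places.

273.3333

h = (6 − 2)/6 = 0.666667.
Nodes t₀,…,t₆ = 2, 2.666667, 3.333333, 4, 4.666667, 5.333333, 6.
f(t) = 4t² - t + 3: f₀=17, f₁=28.777778, f₂=44.111111, f₃=63, f₄=85.444444, f₅=111.444444, f₆=141.
(3h/8)·[f₀ + 3f₁ + 3f₂ + 2f₃ + 3f₄ + 3f₅ + f₆] = 0.25·(1093.333333) = 273.3333.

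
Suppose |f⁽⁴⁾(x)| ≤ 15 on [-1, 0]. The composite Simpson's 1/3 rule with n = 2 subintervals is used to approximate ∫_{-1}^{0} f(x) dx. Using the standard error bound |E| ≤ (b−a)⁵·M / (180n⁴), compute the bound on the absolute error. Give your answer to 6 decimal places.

0.005208

|E| ≤ (1)⁵·15 / (180·2⁴) = 15/2880 = 0.005208.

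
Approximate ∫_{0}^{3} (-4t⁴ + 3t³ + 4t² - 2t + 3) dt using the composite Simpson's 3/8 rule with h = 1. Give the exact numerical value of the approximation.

-101.25

h = (3 − 0)/3 = 1.
Nodes t₀,…,t₃ = 0, 1, 2, 3.
f(t) = -4t⁴ + 3t³ + 4t² - 2t + 3: f₀=3, f₁=4, f₂=-25, f₃=-210.
(3h/8)·[f₀ + 3f₁ + 3f₂ + f₃] = 0.375·(-270) = -101.25.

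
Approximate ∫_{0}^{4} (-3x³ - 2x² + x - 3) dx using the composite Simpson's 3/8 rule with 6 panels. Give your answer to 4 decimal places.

h = (4 − 0)/6 = 0.666667.
Nodes x₀,…,x₆ = 0, 0.666667, 1.333333, 2, 2.666667, 3.333333, 4.
f(x) = -3x³ - 2x² + x - 3: f₀=-3, f₁=-4.111111, f₂=-12.333333, f₃=-33, f₄=-71.444444, f₅=-133, f₆=-223.
(3h/8)·[f₀ + 3f₁ + 3f₂ + 2f₃ + 3f₄ + 3f₅ + f₆] = 0.25·(-954.666667) = -238.6667.

-238.6667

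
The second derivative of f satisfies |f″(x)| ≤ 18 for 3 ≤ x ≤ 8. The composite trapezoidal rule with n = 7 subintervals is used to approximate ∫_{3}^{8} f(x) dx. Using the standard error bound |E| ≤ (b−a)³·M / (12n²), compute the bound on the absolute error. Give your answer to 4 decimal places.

3.8265

|E| ≤ (5)³·18 / (12·7²) = 2250/588 = 3.8265.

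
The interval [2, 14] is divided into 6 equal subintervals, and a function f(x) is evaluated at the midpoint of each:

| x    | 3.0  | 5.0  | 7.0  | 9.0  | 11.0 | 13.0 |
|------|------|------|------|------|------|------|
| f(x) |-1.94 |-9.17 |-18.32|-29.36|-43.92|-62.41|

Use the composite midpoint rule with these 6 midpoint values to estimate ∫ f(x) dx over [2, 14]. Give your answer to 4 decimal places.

h = 2, n = 6.
h·[y(m₁) + y(m₂) + y(m₃) + y(m₄) + y(m₅) + y(m₆)] = 2·(-165.12) = -330.2400.

-330.2400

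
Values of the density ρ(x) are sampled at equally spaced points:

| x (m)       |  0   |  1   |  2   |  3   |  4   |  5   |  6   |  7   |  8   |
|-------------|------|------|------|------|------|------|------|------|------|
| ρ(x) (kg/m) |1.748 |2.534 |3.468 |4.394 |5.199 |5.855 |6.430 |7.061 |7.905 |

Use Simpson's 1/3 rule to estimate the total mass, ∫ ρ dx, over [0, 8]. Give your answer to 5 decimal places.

h = 1, n = 8.
(h/3)·[y₀ + 4y₁ + 2y₂ + 4y₃ + 2y₄ + 4y₅ + 2y₆ + 4y₇ + y₈] = 0.333333·(119.223) = 39.74100.

39.74100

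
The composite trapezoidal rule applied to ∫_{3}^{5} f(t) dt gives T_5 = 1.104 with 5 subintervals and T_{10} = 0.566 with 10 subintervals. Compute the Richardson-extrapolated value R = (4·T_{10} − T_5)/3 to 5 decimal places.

R = (4·T_{10} − T_5) / 3 = (4·0.566 − 1.104)/3 = (1.160)/3 = 0.38667.

0.38667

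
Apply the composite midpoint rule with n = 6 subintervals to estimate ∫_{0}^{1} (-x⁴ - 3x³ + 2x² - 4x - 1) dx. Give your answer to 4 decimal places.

h = (1 − 0)/6 = 0.166667.
Midpoints m₁,…,m₆ = 0.083333, 0.25, 0.416667, 0.583333, 0.75, 0.916667.
f(m₁)=-1.321229, f(m₂)=-1.92578125, f(m₃)=-2.566599, f(m₄)=-3.364053, f(m₅)=-4.45703125, f(m₆)=-6.002942.
h·[f(m₁) + f(m₂) + f(m₃) + f(m₄) + f(m₅) + f(m₆)] = 0.166667·(-19.637635) = -3.2729.

-3.2729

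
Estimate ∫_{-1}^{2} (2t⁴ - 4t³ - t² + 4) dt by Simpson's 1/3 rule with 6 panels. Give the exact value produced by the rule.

h = (2 − (-1))/6 = 0.5.
Nodes t₀,…,t₆ = -1, -0.5, 0, 0.5, 1, 1.5, 2.
f(t) = 2t⁴ - 4t³ - t² + 4: f₀=9, f₁=4.375, f₂=4, f₃=3.375, f₄=1, f₅=-1.625, f₆=0.
(h/3)·[f₀ + 4f₁ + 2f₂ + 4f₃ + 2f₄ + 4f₅ + f₆] = 0.166667·(43.5) = 7.25.

7.25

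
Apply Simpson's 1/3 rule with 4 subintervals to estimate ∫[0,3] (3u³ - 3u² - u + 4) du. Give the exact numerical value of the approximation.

41.25

h = (3 − 0)/4 = 0.75.
Nodes u₀,…,u₄ = 0, 0.75, 1.5, 2.25, 3.
f(u) = 3u³ - 3u² - u + 4: f₀=4, f₁=2.828125, f₂=5.875, f₃=20.734375, f₄=55.
(h/3)·[f₀ + 4f₁ + 2f₂ + 4f₃ + f₄] = 0.25·(165) = 41.25.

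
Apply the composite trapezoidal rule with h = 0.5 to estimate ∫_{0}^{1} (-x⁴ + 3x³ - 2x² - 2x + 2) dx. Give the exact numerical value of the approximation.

0.90625

h = (1 − 0)/2 = 0.5.
Nodes x₀,…,x₂ = 0, 0.5, 1.
f(x) = -x⁴ + 3x³ - 2x² - 2x + 2: f₀=2, f₁=0.8125, f₂=0.
(h/2)·[f₀ + 2f₁ + f₂] = 0.25·(3.625) = 0.90625.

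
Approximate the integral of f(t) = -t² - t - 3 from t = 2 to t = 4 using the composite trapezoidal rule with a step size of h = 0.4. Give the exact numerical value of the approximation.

-30.72

h = (4 − 2)/5 = 0.4.
Nodes t₀,…,t₅ = 2, 2.4, 2.8, 3.2, 3.6, 4.
f(t) = -t² - t - 3: f₀=-9, f₁=-11.16, f₂=-13.64, f₃=-16.44, f₄=-19.56, f₅=-23.
(h/2)·[f₀ + 2f₁ + 2f₂ + 2f₃ + 2f₄ + f₅] = 0.2·(-153.6) = -30.72.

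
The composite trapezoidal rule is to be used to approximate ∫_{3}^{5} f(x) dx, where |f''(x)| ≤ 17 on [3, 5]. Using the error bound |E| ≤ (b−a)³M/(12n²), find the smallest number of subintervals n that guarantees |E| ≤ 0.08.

Need 136/(12n²) ≤ 0.08.
n² ≥ 136/(12·0.08) = 141.667 ⇒ n ≥ 11.9024, so the smallest n is 12.

12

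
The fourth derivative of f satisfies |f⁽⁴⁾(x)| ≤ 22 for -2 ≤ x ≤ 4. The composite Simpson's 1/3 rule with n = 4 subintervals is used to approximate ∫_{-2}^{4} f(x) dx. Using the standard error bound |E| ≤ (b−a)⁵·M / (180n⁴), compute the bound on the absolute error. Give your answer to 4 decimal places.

3.7125

|E| ≤ (6)⁵·22 / (180·4⁴) = 171072/46080 = 3.7125.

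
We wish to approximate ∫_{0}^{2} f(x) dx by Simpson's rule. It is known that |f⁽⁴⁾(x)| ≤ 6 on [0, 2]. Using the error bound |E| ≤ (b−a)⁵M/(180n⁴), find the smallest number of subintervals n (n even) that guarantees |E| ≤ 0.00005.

Need 192/(180n⁴) ≤ 0.00005.
n⁴ ≥ 192/(180·0.00005) = 21333.3 ⇒ n ≥ 12.0855, so the smallest even n is 14. (n must be even for Simpson's rule.)

14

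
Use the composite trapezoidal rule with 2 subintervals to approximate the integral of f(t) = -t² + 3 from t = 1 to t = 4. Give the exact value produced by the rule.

h = (4 − 1)/2 = 1.5.
Nodes t₀,…,t₂ = 1, 2.5, 4.
f(t) = -t² + 3: f₀=2, f₁=-3.25, f₂=-13.
(h/2)·[f₀ + 2f₁ + f₂] = 0.75·(-17.5) = -13.125.

-13.125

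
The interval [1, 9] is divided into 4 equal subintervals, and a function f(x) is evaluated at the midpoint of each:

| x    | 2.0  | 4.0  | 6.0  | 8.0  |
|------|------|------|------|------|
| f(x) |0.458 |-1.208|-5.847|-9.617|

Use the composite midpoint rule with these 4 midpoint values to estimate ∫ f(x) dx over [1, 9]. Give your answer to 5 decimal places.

h = 2, n = 4.
h·[y(m₁) + y(m₂) + y(m₃) + y(m₄)] = 2·(-16.214) = -32.42800.

-32.42800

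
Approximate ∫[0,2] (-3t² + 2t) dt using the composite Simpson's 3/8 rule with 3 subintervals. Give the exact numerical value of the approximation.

h = (2 − 0)/3 = 0.666667.
Nodes t₀,…,t₃ = 0, 0.666667, 1.333333, 2.
f(t) = -3t² + 2t: f₀=0, f₁=0, f₂=-2.666667, f₃=-8.
(3h/8)·[f₀ + 3f₁ + 3f₂ + f₃] = 0.25·(-16) = -4.

-4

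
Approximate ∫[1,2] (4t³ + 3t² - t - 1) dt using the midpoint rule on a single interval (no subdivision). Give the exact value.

M = (b−a)·f(1.5) = 1·(17.75) = 17.75.

17.75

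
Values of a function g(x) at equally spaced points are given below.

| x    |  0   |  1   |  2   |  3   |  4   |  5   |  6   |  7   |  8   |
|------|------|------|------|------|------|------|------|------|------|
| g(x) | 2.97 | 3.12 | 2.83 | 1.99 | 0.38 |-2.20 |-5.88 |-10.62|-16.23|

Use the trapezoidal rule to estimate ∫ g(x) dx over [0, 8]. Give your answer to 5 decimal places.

h = 1, n = 8.
(h/2)·[y₀ + 2y₁ + 2y₂ + 2y₃ + 2y₄ + 2y₅ + 2y₆ + 2y₇ + y₈] = 0.5·(-34.02) = -17.01000.

-17.01000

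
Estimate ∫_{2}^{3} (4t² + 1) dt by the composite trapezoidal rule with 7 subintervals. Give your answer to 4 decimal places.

h = (3 − 2)/7 = 0.142857.
Nodes t₀,…,t₇ = 2, 2.142857, 2.285714, 2.428571, 2.571429, 2.714286, 2.857143, 3.
f(t) = 4t² + 1: f₀=17, f₁=19.367347, f₂=21.897959, f₃=24.591837, f₄=27.448980, f₅=30.469388, f₆=33.653061, f₇=37.
(h/2)·[f₀ + 2f₁ + 2f₂ + 2f₃ + 2f₄ + 2f₅ + 2f₆ + f₇] = 0.071429·(368.857143) = 26.3469.

26.3469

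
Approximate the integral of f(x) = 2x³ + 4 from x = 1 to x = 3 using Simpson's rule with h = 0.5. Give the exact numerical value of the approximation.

48

h = (3 − 1)/4 = 0.5.
Nodes x₀,…,x₄ = 1, 1.5, 2, 2.5, 3.
f(x) = 2x³ + 4: f₀=6, f₁=10.75, f₂=20, f₃=35.25, f₄=58.
(h/3)·[f₀ + 4f₁ + 2f₂ + 4f₃ + f₄] = 0.166667·(288) = 48.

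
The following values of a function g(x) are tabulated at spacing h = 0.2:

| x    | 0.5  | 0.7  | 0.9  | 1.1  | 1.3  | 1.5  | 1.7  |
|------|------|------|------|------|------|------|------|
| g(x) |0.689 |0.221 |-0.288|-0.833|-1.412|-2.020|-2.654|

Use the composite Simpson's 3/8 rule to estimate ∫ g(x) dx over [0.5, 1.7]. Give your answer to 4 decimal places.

h = 0.2, n = 6.
(3h/8)·[y₀ + 3y₁ + 3y₂ + 2y₃ + 3y₄ + 3y₅ + y₆] = 0.075·(-14.128) = -1.0596.

-1.0596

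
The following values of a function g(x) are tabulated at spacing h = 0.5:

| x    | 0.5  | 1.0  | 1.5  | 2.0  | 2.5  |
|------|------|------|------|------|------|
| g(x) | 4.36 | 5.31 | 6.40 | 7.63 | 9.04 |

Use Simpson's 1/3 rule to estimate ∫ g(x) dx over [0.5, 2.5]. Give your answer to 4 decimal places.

12.9933

h = 0.5, n = 4.
(h/3)·[y₀ + 4y₁ + 2y₂ + 4y₃ + y₄] = 0.166667·(77.96) = 12.9933.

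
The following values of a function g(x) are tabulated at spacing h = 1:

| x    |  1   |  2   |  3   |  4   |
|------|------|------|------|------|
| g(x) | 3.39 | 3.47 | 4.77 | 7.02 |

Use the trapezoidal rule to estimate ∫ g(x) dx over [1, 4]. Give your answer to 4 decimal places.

h = 1, n = 3.
(h/2)·[y₀ + 2y₁ + 2y₂ + y₃] = 0.5·(26.89) = 13.4450.

13.4450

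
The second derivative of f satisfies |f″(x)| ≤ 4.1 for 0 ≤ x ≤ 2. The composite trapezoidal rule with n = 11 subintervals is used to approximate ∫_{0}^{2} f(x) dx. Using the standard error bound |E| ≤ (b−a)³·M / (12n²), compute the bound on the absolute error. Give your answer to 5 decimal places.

|E| ≤ (2)³·4.1 / (12·11²) = 32.8/1452 = 0.02259.

0.02259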